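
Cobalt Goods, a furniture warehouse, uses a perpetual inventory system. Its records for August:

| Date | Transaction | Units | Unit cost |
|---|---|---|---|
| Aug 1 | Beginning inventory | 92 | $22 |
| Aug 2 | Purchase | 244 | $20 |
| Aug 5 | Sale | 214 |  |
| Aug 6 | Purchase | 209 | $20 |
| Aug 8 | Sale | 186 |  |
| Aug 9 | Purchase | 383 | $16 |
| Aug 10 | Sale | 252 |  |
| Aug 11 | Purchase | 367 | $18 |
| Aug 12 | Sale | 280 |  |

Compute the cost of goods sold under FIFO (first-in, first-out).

COGS = $17,284

Aug 5, 214 sold [FIFO — oldest first]: 92 @ $22 + 122 @ $20 = $4,464
Aug 8, 186 sold [FIFO — oldest first]: 122 @ $20 + 64 @ $20 = $3,720
Aug 10, 252 sold [FIFO — oldest first]: 145 @ $20 + 107 @ $16 = $4,612
Aug 12, 280 sold [FIFO — oldest first]: 276 @ $16 + 4 @ $18 = $4,488
Total COGS = $4,464 + $3,720 + $4,612 + $4,488 = $17,284
Ending inventory: 363 @ $18 = $6,534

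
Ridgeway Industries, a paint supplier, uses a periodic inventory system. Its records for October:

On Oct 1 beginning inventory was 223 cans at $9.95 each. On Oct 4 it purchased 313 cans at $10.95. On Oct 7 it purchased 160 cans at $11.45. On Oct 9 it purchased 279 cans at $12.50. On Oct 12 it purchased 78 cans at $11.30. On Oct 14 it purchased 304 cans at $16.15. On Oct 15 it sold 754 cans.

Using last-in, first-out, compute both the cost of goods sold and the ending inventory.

COGS = $10,343.35; ending inventory = $6,413.35

Oct 15, 754 sold [LIFO — newest first]: 304 @ $16.15 + 78 @ $11.30 + 279 @ $12.50 + 93 @ $11.45 = $10,343.35
Ending inventory: 223 @ $9.95 + 313 @ $10.95 + 67 @ $11.45 = $6,413.35
Check: goods available $16,756.70 = COGS $10,343.35 + ending $6,413.35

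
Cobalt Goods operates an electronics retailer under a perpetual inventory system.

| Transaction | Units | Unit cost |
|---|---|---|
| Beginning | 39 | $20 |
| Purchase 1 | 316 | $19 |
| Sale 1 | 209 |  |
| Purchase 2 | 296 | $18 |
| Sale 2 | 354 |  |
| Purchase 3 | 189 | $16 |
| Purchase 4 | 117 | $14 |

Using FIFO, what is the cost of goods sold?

COGS = $10,528

Sale 1 (209) [FIFO — oldest first]: 39 @ $20 + 170 @ $19 = $4,010
Sale 2 (354) [FIFO — oldest first]: 146 @ $19 + 208 @ $18 = $6,518
Total COGS = $4,010 + $6,518 = $10,528
Ending inventory: 88 @ $18 + 189 @ $16 + 117 @ $14 = $6,246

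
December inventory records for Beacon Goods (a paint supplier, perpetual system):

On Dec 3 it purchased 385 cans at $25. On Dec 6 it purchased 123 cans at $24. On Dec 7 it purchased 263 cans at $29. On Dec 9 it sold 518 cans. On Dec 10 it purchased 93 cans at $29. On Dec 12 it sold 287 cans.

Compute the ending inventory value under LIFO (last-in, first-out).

Dec 9, 518 sold [LIFO — newest first]: 263 @ $29 + 123 @ $24 + 132 @ $25 = $13,879
Dec 12, 287 sold [LIFO — newest first]: 93 @ $29 + 194 @ $25 = $7,547
Total COGS = $13,879 + $7,547 = $21,426
Ending inventory: 59 @ $25 = $1,475

Ending inventory = $1,475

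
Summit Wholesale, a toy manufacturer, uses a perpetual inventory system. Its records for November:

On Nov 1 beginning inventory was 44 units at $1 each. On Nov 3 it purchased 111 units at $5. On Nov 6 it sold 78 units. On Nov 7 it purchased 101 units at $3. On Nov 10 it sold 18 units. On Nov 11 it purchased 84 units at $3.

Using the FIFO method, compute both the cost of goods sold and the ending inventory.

COGS = $304; ending inventory = $850

Nov 6, 78 sold [FIFO — oldest first]: 44 @ $1 + 34 @ $5 = $214
Nov 10, 18 sold [FIFO — oldest first]: 18 @ $5 = $90
Total COGS = $214 + $90 = $304
Ending inventory: 59 @ $5 + 101 @ $3 + 84 @ $3 = $850
Check: goods available $1,154 = COGS $304 + ending $850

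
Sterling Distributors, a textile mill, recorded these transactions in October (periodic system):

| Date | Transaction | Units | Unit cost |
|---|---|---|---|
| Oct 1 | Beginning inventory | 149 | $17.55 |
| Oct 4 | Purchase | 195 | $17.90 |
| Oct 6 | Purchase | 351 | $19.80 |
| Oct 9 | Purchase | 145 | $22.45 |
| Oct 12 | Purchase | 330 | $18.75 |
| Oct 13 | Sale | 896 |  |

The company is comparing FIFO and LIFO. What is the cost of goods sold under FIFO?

COGS = $17,360.50

FIFO COGS: 149 @ $17.55 + 195 @ $17.90 + 351 @ $19.80 + 145 @ $22.45 + 56 @ $18.75 = $17,360.50
LIFO COGS: 330 @ $18.75 + 145 @ $22.45 + 351 @ $19.80 + 70 @ $17.90 = $17,645.55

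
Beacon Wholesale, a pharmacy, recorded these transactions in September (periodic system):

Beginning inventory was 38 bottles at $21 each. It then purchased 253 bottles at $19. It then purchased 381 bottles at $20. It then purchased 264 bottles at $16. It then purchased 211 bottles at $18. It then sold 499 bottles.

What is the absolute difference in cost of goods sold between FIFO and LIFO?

FIFO COGS: 38 @ $21 + 253 @ $19 + 208 @ $20 = $9,765
LIFO COGS: 211 @ $18 + 264 @ $16 + 24 @ $20 = $8,502
Difference = |$9,765 − $8,502| = $1,263

$1,263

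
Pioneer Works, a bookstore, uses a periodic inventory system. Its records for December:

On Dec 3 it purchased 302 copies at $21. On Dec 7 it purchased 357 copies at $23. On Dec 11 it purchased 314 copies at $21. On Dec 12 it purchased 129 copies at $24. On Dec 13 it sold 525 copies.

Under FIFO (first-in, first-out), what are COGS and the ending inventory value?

Dec 13, 525 sold [FIFO — oldest first]: 302 @ $21 + 223 @ $23 = $11,471
Ending inventory: 134 @ $23 + 314 @ $21 + 129 @ $24 = $12,772
Check: goods available $24,243 = COGS $11,471 + ending $12,772

COGS = $11,471; ending inventory = $12,772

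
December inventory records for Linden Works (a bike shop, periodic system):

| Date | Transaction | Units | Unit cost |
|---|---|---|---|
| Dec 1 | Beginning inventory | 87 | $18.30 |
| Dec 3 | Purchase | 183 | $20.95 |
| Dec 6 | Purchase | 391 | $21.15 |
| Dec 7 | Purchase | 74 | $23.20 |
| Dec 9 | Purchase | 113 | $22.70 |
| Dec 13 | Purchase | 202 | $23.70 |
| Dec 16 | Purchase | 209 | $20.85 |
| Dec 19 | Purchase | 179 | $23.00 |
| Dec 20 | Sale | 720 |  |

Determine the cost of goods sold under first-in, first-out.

COGS = $15,064.40

Dec 20, 720 sold [FIFO — oldest first]: 87 @ $18.30 + 183 @ $20.95 + 391 @ $21.15 + 59 @ $23.20 = $15,064.40
Ending inventory: 15 @ $23.20 + 113 @ $22.70 + 202 @ $23.70 + 209 @ $20.85 + 179 @ $23.00 = $16,175.15
Check: goods available $31,239.55 = COGS $15,064.40 + ending $16,175.15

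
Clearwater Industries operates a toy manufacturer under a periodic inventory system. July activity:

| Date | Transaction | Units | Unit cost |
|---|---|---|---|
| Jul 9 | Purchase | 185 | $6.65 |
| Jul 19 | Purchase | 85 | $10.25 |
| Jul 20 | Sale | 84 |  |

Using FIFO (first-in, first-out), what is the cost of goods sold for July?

Jul 20, 84 sold [FIFO — oldest first]: 84 @ $6.65 = $558.60
Ending inventory: 101 @ $6.65 + 85 @ $10.25 = $1,542.90

COGS = $558.60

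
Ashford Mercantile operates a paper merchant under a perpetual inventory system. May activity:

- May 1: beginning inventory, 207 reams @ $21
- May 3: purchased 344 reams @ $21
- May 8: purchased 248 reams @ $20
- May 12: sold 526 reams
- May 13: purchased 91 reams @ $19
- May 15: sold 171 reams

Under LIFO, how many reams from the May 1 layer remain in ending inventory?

May 12, 526 sold [LIFO — newest first]: 248 @ $20 + 278 @ $21 = $10,798
May 15, 171 sold [LIFO — newest first]: 91 @ $19 + 66 @ $21 + 14 @ $21 = $3,409
Total COGS = $10,798 + $3,409 = $14,207
Ending inventory: 193 @ $21 = $4,053

193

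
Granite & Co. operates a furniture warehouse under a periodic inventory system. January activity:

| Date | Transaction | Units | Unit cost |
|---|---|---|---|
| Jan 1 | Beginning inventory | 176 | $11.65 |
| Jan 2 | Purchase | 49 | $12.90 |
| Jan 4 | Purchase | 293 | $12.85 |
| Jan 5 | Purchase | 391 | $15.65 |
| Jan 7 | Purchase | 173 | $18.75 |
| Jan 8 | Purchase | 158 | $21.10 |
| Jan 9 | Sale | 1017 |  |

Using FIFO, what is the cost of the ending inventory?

Ending inventory = $4,552.55

Jan 9, 1017 sold [FIFO — oldest first]: 176 @ $11.65 + 49 @ $12.90 + 293 @ $12.85 + 391 @ $15.65 + 108 @ $18.75 = $14,591.70
Ending inventory: 65 @ $18.75 + 158 @ $21.10 = $4,552.55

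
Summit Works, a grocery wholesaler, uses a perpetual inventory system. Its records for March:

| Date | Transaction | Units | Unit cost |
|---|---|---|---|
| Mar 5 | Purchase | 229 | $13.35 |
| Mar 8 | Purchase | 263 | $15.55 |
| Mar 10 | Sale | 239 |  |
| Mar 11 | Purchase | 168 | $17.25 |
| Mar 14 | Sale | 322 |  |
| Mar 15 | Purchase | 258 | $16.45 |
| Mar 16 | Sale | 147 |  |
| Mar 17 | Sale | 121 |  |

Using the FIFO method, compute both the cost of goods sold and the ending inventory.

COGS = $12,824.85; ending inventory = $1,464.05

Mar 10, 239 sold [FIFO — oldest first]: 229 @ $13.35 + 10 @ $15.55 = $3,212.65
Mar 14, 322 sold [FIFO — oldest first]: 253 @ $15.55 + 69 @ $17.25 = $5,124.40
Mar 16, 147 sold [FIFO — oldest first]: 99 @ $17.25 + 48 @ $16.45 = $2,497.35
Mar 17, 121 sold [FIFO — oldest first]: 121 @ $16.45 = $1,990.45
Total COGS = $3,212.65 + $5,124.40 + $2,497.35 + $1,990.45 = $12,824.85
Ending inventory: 89 @ $16.45 = $1,464.05
Check: goods available $14,288.90 = COGS $12,824.85 + ending $1,464.05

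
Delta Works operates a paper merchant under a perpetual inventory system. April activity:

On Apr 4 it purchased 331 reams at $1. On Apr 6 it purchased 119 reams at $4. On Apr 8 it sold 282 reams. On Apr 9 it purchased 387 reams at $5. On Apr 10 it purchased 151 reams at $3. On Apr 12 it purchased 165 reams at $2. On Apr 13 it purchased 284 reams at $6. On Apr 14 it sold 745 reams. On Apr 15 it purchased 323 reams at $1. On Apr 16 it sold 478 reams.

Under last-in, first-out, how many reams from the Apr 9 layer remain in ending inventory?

Apr 8, 282 sold [LIFO — newest first]: 119 @ $4 + 163 @ $1 = $639
Apr 14, 745 sold [LIFO — newest first]: 284 @ $6 + 165 @ $2 + 151 @ $3 + 145 @ $5 = $3,212
Apr 16, 478 sold [LIFO — newest first]: 323 @ $1 + 155 @ $5 = $1,098
Total COGS = $639 + $3,212 + $1,098 = $4,949
Ending inventory: 168 @ $1 + 87 @ $5 = $603

87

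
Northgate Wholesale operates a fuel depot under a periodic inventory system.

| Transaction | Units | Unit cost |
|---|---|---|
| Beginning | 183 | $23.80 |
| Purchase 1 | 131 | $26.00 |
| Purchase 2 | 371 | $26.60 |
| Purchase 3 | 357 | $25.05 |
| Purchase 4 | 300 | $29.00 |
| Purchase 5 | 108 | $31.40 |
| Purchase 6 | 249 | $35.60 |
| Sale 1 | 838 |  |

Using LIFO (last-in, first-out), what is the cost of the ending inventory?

Ending inventory = $22,038.80

Sale 1 (838) [LIFO — newest first]: 249 @ $35.60 + 108 @ $31.40 + 300 @ $29.00 + 181 @ $25.05 = $25,489.65
Ending inventory: 183 @ $23.80 + 131 @ $26.00 + 371 @ $26.60 + 176 @ $25.05 = $22,038.80
Check: goods available $47,528.45 = COGS $25,489.65 + ending $22,038.80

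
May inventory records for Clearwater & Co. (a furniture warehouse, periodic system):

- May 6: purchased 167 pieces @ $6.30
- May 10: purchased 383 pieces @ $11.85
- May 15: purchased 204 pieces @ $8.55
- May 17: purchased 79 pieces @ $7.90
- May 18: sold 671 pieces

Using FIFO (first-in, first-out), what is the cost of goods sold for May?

COGS = $6,625.20

May 18, 671 sold [FIFO — oldest first]: 167 @ $6.30 + 383 @ $11.85 + 121 @ $8.55 = $6,625.20
Ending inventory: 83 @ $8.55 + 79 @ $7.90 = $1,333.75
Check: goods available $7,958.95 = COGS $6,625.20 + ending $1,333.75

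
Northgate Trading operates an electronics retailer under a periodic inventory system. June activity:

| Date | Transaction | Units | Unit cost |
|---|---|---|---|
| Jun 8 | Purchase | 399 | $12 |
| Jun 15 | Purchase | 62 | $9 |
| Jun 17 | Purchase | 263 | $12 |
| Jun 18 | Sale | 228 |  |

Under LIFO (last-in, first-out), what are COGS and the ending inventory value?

COGS = $2,736; ending inventory = $5,766

Jun 18, 228 sold [LIFO — newest first]: 228 @ $12 = $2,736
Ending inventory: 399 @ $12 + 62 @ $9 + 35 @ $12 = $5,766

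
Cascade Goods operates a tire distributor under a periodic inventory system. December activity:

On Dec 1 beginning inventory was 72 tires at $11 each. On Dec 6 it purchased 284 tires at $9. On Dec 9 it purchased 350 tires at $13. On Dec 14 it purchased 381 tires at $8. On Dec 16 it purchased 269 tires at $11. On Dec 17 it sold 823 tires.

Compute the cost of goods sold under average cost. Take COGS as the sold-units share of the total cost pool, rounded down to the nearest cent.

Dec 17, sell 823: 823/1356 × $13,905.00 → $8,439.39
Ending inventory (cost pool remaining) = $5,465.61

COGS = $8,439.39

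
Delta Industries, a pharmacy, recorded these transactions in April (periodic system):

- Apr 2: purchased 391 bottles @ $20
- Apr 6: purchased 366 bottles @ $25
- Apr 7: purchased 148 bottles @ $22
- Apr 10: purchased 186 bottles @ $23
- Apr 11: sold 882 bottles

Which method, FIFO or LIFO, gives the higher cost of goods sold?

FIFO COGS: 391 @ $20 + 366 @ $25 + 125 @ $22 = $19,720
LIFO COGS: 186 @ $23 + 148 @ $22 + 366 @ $25 + 182 @ $20 = $20,324

LIFO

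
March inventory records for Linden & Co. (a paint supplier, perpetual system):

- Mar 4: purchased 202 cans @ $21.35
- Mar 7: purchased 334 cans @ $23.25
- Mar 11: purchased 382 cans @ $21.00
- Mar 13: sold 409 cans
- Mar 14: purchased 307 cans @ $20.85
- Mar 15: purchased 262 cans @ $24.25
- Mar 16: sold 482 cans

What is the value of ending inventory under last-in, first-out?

Mar 13, 409 sold [LIFO — newest first]: 382 @ $21.00 + 27 @ $23.25 = $8,649.75
Mar 16, 482 sold [LIFO — newest first]: 262 @ $24.25 + 220 @ $20.85 = $10,940.50
Total COGS = $8,649.75 + $10,940.50 = $19,590.25
Ending inventory: 202 @ $21.35 + 307 @ $23.25 + 87 @ $20.85 = $13,264.40
Check: goods available $32,854.65 = COGS $19,590.25 + ending $13,264.40

Ending inventory = $13,264.40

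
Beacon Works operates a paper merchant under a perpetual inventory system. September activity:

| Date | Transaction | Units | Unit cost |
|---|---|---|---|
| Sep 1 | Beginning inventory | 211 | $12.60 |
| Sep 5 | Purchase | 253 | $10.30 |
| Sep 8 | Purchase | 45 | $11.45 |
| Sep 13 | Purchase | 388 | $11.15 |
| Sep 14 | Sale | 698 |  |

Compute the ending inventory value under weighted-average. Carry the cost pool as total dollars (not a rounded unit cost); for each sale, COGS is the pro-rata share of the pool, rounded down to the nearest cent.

After Sep 1: 211 on hand, pool $2,658.60 (≈ $12.6000 each)
After Sep 5: 464 on hand, pool $5,264.50 (≈ $11.3459 each)
After Sep 8: 509 on hand, pool $5,779.75 (≈ $11.3551 each)
After Sep 13: 897 on hand, pool $10,105.95 (≈ $11.2664 each)
Sep 14, sell 698: 698/897 × $10,105.95 → $7,863.93
Ending inventory (cost pool remaining) = $2,242.02
Check: goods available $10,105.95 = COGS $7,863.93 + ending $2,242.02

Ending inventory = $2,242.02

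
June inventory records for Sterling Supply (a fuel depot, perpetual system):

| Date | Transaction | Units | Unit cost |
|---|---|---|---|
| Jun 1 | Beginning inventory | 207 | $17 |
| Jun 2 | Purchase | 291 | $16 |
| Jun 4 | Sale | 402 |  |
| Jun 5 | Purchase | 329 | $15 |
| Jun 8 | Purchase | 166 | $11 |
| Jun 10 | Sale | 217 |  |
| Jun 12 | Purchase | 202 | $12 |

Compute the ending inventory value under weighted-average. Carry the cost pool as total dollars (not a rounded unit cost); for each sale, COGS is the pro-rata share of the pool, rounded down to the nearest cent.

After Jun 1: 207 on hand, pool $3,519.00 (≈ $17.0000 each)
After Jun 2: 498 on hand, pool $8,175.00 (≈ $16.4157 each)
Jun 4, sell 402: 402/498 × $8,175.00 → $6,599.09
After Jun 5: 425 on hand, pool $6,510.91 (≈ $15.3198 each)
After Jun 8: 591 on hand, pool $8,336.91 (≈ $14.1064 each)
Jun 10, sell 217: 217/591 × $8,336.91 → $3,061.09
After Jun 12: 576 on hand, pool $7,699.82 (≈ $13.3677 each)
Total COGS = $6,599.09 + $3,061.09 = $9,660.18
Ending inventory (cost pool remaining) = $7,699.82

Ending inventory = $7,699.82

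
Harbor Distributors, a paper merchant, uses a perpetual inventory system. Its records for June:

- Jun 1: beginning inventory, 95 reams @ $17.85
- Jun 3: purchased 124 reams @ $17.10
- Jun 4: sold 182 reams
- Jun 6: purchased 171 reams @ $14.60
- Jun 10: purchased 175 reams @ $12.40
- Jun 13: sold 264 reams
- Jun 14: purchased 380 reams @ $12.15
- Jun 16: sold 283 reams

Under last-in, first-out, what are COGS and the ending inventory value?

COGS = $10,063.55; ending inventory = $3,036.20

Jun 4, 182 sold [LIFO — newest first]: 124 @ $17.10 + 58 @ $17.85 = $3,155.70
Jun 13, 264 sold [LIFO — newest first]: 175 @ $12.40 + 89 @ $14.60 = $3,469.40
Jun 16, 283 sold [LIFO — newest first]: 283 @ $12.15 = $3,438.45
Total COGS = $3,155.70 + $3,469.40 + $3,438.45 = $10,063.55
Ending inventory: 37 @ $17.85 + 82 @ $14.60 + 97 @ $12.15 = $3,036.20
Check: goods available $13,099.75 = COGS $10,063.55 + ending $3,036.20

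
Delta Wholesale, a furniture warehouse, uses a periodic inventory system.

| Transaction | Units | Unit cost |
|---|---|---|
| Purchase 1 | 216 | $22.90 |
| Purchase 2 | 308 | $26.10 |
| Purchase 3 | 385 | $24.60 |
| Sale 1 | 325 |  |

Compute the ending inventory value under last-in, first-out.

Sale 1 (325) [LIFO — newest first]: 325 @ $24.60 = $7,995.00
Ending inventory: 216 @ $22.90 + 308 @ $26.10 + 60 @ $24.60 = $14,461.20
Check: goods available $22,456.20 = COGS $7,995.00 + ending $14,461.20

Ending inventory = $14,461.20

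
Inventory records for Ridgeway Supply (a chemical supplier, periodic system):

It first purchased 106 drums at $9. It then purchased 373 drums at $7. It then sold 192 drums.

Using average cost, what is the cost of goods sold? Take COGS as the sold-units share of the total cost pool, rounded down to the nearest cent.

COGS = $1,428.97

Sale 1, sell 192: 192/479 × $3,565.00 → $1,428.97
Ending inventory (cost pool remaining) = $2,136.03
Check: goods available $3,565.00 = COGS $1,428.97 + ending $2,136.03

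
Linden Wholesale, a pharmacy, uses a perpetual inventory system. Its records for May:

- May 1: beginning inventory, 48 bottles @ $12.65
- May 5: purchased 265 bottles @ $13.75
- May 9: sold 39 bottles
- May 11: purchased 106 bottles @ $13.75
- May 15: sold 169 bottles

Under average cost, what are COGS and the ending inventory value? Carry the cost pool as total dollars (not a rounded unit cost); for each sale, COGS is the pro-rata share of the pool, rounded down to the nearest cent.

After May 1: 48 on hand, pool $607.20 (≈ $12.6500 each)
After May 5: 313 on hand, pool $4,250.95 (≈ $13.5813 each)
May 9, sell 39: 39/313 × $4,250.95 → $529.67
After May 11: 380 on hand, pool $5,178.78 (≈ $13.6284 each)
May 15, sell 169: 169/380 × $5,178.78 → $2,303.19
Total COGS = $529.67 + $2,303.19 = $2,832.86
Ending inventory (cost pool remaining) = $2,875.59
Check: goods available $5,708.45 = COGS $2,832.86 + ending $2,875.59

COGS = $2,832.86; ending inventory = $2,875.59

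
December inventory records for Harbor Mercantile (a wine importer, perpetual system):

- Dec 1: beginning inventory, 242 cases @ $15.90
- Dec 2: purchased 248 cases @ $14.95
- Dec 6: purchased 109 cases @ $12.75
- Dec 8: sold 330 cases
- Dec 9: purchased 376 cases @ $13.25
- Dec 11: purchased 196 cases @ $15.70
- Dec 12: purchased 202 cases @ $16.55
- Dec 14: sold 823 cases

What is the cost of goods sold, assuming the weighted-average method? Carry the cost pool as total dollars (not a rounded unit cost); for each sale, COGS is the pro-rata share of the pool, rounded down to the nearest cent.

COGS = $17,095.03

After Dec 1: 242 on hand, pool $3,847.80 (≈ $15.9000 each)
After Dec 2: 490 on hand, pool $7,555.40 (≈ $15.4192 each)
After Dec 6: 599 on hand, pool $8,945.15 (≈ $14.9335 each)
Dec 8, sell 330: 330/599 × $8,945.15 → $4,928.04
After Dec 9: 645 on hand, pool $8,999.11 (≈ $13.9521 each)
After Dec 11: 841 on hand, pool $12,076.31 (≈ $14.3595 each)
After Dec 12: 1043 on hand, pool $15,419.41 (≈ $14.7837 each)
Dec 14, sell 823: 823/1043 × $15,419.41 → $12,166.99
Total COGS = $4,928.04 + $12,166.99 = $17,095.03
Ending inventory (cost pool remaining) = $3,252.42
Check: goods available $20,347.45 = COGS $17,095.03 + ending $3,252.42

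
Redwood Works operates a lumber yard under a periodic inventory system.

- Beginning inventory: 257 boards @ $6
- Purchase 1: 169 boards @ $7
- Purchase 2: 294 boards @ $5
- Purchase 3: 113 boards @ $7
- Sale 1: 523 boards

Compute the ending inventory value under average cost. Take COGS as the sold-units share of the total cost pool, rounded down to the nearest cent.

Sale 1, sell 523: 523/833 × $4,986.00 → $3,130.46
Ending inventory (cost pool remaining) = $1,855.54

Ending inventory = $1,855.54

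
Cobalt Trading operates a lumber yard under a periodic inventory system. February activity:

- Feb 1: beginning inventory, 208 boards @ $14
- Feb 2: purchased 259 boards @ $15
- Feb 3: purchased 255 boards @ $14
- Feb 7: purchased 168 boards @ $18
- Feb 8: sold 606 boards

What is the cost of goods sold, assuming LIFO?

Feb 8, 606 sold [LIFO — newest first]: 168 @ $18 + 255 @ $14 + 183 @ $15 = $9,339
Ending inventory: 208 @ $14 + 76 @ $15 = $4,052

COGS = $9,339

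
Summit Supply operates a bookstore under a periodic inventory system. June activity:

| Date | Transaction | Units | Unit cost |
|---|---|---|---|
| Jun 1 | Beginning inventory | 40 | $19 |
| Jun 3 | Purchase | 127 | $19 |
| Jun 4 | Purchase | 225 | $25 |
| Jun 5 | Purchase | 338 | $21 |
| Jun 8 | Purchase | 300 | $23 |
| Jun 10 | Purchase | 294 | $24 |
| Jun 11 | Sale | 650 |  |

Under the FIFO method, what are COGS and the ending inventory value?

Jun 11, 650 sold [FIFO — oldest first]: 40 @ $19 + 127 @ $19 + 225 @ $25 + 258 @ $21 = $14,216
Ending inventory: 80 @ $21 + 300 @ $23 + 294 @ $24 = $15,636

COGS = $14,216; ending inventory = $15,636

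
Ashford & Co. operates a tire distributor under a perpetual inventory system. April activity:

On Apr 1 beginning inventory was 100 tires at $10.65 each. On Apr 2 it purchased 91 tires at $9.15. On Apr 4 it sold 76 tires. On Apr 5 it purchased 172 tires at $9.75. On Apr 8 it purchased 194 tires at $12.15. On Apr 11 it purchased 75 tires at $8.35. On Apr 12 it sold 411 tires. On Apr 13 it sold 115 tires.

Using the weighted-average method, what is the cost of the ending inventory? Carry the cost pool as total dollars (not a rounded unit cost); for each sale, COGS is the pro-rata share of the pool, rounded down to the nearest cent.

Ending inventory = $313.11

After Apr 1: 100 on hand, pool $1,065.00 (≈ $10.6500 each)
After Apr 2: 191 on hand, pool $1,897.65 (≈ $9.9353 each)
Apr 4, sell 76: 76/191 × $1,897.65 → $755.08
After Apr 5: 287 on hand, pool $2,819.57 (≈ $9.8243 each)
After Apr 8: 481 on hand, pool $5,176.67 (≈ $10.7623 each)
After Apr 11: 556 on hand, pool $5,802.92 (≈ $10.4369 each)
Apr 12, sell 411: 411/556 × $5,802.92 → $4,289.56
Apr 13, sell 115: 115/145 × $1,513.36 → $1,200.25
Total COGS = $755.08 + $4,289.56 + $1,200.25 = $6,244.89
Ending inventory (cost pool remaining) = $313.11
Check: goods available $6,558.00 = COGS $6,244.89 + ending $313.11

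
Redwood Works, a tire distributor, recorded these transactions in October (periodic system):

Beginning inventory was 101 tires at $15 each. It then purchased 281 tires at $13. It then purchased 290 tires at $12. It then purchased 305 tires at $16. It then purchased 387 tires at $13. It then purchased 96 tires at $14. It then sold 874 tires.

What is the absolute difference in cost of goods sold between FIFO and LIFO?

$407

FIFO COGS: 101 @ $15 + 281 @ $13 + 290 @ $12 + 202 @ $16 = $11,880
LIFO COGS: 96 @ $14 + 387 @ $13 + 305 @ $16 + 86 @ $12 = $12,287
Difference = |$11,880 − $12,287| = $407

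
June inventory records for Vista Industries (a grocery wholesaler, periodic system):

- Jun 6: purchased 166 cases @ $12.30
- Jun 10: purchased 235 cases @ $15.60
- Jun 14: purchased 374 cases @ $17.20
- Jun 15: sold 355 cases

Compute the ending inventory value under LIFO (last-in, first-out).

Ending inventory = $6,034.60

Jun 15, 355 sold [LIFO — newest first]: 355 @ $17.20 = $6,106.00
Ending inventory: 166 @ $12.30 + 235 @ $15.60 + 19 @ $17.20 = $6,034.60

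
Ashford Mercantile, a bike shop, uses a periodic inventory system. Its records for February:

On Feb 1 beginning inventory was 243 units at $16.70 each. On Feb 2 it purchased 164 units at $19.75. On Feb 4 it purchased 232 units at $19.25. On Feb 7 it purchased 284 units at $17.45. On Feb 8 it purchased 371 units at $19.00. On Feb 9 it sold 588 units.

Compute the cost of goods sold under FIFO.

COGS = $10,781.35

Feb 9, 588 sold [FIFO — oldest first]: 243 @ $16.70 + 164 @ $19.75 + 181 @ $19.25 = $10,781.35
Ending inventory: 51 @ $19.25 + 284 @ $17.45 + 371 @ $19.00 = $12,986.55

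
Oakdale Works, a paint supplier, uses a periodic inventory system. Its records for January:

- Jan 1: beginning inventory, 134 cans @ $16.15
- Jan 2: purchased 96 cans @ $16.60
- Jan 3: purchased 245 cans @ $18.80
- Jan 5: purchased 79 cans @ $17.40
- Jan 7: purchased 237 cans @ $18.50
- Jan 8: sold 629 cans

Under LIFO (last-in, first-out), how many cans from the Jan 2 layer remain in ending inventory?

28

Jan 8, 629 sold [LIFO — newest first]: 237 @ $18.50 + 79 @ $17.40 + 245 @ $18.80 + 68 @ $16.60 = $11,493.90
Ending inventory: 134 @ $16.15 + 28 @ $16.60 = $2,628.90
Check: goods available $14,122.80 = COGS $11,493.90 + ending $2,628.90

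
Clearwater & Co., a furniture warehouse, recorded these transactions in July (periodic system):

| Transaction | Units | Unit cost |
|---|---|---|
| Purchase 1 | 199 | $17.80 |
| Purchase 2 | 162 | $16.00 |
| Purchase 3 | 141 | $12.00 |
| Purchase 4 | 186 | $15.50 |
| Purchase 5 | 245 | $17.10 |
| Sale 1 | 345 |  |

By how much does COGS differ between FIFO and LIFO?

FIFO COGS: 199 @ $17.80 + 146 @ $16.00 = $5,878.20
LIFO COGS: 245 @ $17.10 + 100 @ $15.50 = $5,739.50
Difference = |$5,878.20 − $5,739.50| = $138.70

$138.70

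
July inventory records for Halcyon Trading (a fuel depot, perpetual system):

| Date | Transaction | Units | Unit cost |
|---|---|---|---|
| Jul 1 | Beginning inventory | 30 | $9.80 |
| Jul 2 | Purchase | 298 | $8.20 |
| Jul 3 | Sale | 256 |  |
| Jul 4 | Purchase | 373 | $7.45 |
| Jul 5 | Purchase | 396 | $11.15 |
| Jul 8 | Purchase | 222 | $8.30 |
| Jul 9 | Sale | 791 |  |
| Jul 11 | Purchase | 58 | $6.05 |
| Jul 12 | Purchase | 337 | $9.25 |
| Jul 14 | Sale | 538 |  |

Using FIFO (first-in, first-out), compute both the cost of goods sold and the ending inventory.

Jul 3, 256 sold [FIFO — oldest first]: 30 @ $9.80 + 226 @ $8.20 = $2,147.20
Jul 9, 791 sold [FIFO — oldest first]: 72 @ $8.20 + 373 @ $7.45 + 346 @ $11.15 = $7,227.15
Jul 14, 538 sold [FIFO — oldest first]: 50 @ $11.15 + 222 @ $8.30 + 58 @ $6.05 + 208 @ $9.25 = $4,675.00
Total COGS = $2,147.20 + $7,227.15 + $4,675.00 = $14,049.35
Ending inventory: 129 @ $9.25 = $1,193.25
Check: goods available $15,242.60 = COGS $14,049.35 + ending $1,193.25

COGS = $14,049.35; ending inventory = $1,193.25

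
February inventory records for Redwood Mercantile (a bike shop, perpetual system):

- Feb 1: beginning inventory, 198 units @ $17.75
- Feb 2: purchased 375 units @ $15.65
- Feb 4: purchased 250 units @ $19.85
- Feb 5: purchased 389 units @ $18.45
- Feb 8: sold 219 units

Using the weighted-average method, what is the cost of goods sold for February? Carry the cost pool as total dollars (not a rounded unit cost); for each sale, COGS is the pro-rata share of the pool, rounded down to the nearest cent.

COGS = $3,889.02

After Feb 1: 198 on hand, pool $3,514.50 (≈ $17.7500 each)
After Feb 2: 573 on hand, pool $9,383.25 (≈ $16.3757 each)
After Feb 4: 823 on hand, pool $14,345.75 (≈ $17.4310 each)
After Feb 5: 1212 on hand, pool $21,522.80 (≈ $17.7581 each)
Feb 8, sell 219: 219/1212 × $21,522.80 → $3,889.02
Ending inventory (cost pool remaining) = $17,633.78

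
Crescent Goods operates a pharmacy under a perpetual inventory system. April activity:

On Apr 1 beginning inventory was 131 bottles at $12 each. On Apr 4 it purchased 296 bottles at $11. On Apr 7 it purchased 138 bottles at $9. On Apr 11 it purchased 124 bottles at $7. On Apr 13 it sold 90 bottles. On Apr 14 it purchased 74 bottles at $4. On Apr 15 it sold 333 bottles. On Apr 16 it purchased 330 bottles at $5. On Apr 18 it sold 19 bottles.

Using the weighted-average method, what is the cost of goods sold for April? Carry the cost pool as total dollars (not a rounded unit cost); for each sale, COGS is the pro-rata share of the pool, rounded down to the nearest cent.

COGS = $4,174.66

After Apr 1: 131 on hand, pool $1,572.00 (≈ $12.0000 each)
After Apr 4: 427 on hand, pool $4,828.00 (≈ $11.3068 each)
After Apr 7: 565 on hand, pool $6,070.00 (≈ $10.7434 each)
After Apr 11: 689 on hand, pool $6,938.00 (≈ $10.0697 each)
Apr 13, sell 90: 90/689 × $6,938.00 → $906.26
After Apr 14: 673 on hand, pool $6,327.74 (≈ $9.4023 each)
Apr 15, sell 333: 333/673 × $6,327.74 → $3,130.96
After Apr 16: 670 on hand, pool $4,846.78 (≈ $7.2340 each)
Apr 18, sell 19: 19/670 × $4,846.78 → $137.44
Total COGS = $906.26 + $3,130.96 + $137.44 = $4,174.66
Ending inventory (cost pool remaining) = $4,709.34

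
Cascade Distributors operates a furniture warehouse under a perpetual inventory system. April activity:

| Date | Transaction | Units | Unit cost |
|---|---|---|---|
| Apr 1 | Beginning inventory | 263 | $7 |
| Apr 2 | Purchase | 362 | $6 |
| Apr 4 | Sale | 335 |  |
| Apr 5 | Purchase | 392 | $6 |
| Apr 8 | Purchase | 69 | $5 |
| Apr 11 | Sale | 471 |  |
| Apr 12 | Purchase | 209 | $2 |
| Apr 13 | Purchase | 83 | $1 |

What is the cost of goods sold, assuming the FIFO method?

Apr 4, 335 sold [FIFO — oldest first]: 263 @ $7 + 72 @ $6 = $2,273
Apr 11, 471 sold [FIFO — oldest first]: 290 @ $6 + 181 @ $6 = $2,826
Total COGS = $2,273 + $2,826 = $5,099
Ending inventory: 211 @ $6 + 69 @ $5 + 209 @ $2 + 83 @ $1 = $2,112
Check: goods available $7,211 = COGS $5,099 + ending $2,112

COGS = $5,099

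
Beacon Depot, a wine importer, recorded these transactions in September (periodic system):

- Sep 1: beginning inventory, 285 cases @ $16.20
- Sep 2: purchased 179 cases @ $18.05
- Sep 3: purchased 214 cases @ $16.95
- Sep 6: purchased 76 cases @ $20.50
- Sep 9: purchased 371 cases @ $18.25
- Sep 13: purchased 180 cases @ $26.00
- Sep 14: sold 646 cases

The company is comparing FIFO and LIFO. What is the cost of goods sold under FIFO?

COGS = $10,932.85

FIFO COGS: 285 @ $16.20 + 179 @ $18.05 + 182 @ $16.95 = $10,932.85
LIFO COGS: 180 @ $26.00 + 371 @ $18.25 + 76 @ $20.50 + 19 @ $16.95 = $13,330.80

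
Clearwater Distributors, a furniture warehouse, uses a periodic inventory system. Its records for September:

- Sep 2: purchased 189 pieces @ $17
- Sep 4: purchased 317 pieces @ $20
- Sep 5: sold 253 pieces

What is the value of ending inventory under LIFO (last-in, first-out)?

Sep 5, 253 sold [LIFO — newest first]: 253 @ $20 = $5,060
Ending inventory: 189 @ $17 + 64 @ $20 = $4,493

Ending inventory = $4,493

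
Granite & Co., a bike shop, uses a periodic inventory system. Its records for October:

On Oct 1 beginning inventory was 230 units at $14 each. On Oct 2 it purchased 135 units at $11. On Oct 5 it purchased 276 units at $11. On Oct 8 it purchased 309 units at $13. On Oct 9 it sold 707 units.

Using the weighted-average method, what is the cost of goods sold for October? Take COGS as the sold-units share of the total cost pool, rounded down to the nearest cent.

Oct 9, sell 707: 707/950 × $11,758.00 → $8,750.42
Ending inventory (cost pool remaining) = $3,007.58
Check: goods available $11,758.00 = COGS $8,750.42 + ending $3,007.58

COGS = $8,750.42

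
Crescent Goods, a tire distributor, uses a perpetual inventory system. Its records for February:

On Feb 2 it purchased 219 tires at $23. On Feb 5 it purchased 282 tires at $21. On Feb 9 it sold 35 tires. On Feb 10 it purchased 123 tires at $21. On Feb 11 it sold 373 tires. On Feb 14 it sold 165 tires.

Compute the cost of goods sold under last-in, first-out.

COGS = $12,369

Feb 9, 35 sold [LIFO — newest first]: 35 @ $21 = $735
Feb 11, 373 sold [LIFO — newest first]: 123 @ $21 + 247 @ $21 + 3 @ $23 = $7,839
Feb 14, 165 sold [LIFO — newest first]: 165 @ $23 = $3,795
Total COGS = $735 + $7,839 + $3,795 = $12,369
Ending inventory: 51 @ $23 = $1,173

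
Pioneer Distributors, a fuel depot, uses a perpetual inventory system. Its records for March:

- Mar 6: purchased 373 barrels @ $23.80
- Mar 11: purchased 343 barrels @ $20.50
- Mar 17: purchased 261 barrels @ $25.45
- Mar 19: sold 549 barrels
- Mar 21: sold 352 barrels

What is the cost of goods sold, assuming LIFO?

COGS = $20,742.55

Mar 19, 549 sold [LIFO — newest first]: 261 @ $25.45 + 288 @ $20.50 = $12,546.45
Mar 21, 352 sold [LIFO — newest first]: 55 @ $20.50 + 297 @ $23.80 = $8,196.10
Total COGS = $12,546.45 + $8,196.10 = $20,742.55
Ending inventory: 76 @ $23.80 = $1,808.80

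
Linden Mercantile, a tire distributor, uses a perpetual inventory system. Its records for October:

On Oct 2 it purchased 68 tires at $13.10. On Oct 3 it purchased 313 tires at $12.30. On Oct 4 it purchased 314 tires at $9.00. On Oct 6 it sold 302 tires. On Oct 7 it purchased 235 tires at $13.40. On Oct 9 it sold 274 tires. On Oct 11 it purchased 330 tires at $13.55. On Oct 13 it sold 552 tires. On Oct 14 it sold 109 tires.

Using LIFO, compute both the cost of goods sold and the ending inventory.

COGS = $14,885.90; ending inventory = $301.30

Oct 6, 302 sold [LIFO — newest first]: 302 @ $9.00 = $2,718.00
Oct 9, 274 sold [LIFO — newest first]: 235 @ $13.40 + 12 @ $9.00 + 27 @ $12.30 = $3,589.10
Oct 13, 552 sold [LIFO — newest first]: 330 @ $13.55 + 222 @ $12.30 = $7,202.10
Oct 14, 109 sold [LIFO — newest first]: 64 @ $12.30 + 45 @ $13.10 = $1,376.70
Total COGS = $2,718.00 + $3,589.10 + $7,202.10 + $1,376.70 = $14,885.90
Ending inventory: 23 @ $13.10 = $301.30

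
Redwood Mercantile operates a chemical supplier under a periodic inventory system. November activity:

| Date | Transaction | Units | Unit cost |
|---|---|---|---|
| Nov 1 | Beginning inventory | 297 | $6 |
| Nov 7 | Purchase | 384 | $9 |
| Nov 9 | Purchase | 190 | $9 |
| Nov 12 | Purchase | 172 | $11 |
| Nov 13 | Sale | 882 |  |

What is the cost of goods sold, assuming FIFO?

Nov 13, 882 sold [FIFO — oldest first]: 297 @ $6 + 384 @ $9 + 190 @ $9 + 11 @ $11 = $7,069
Ending inventory: 161 @ $11 = $1,771

COGS = $7,069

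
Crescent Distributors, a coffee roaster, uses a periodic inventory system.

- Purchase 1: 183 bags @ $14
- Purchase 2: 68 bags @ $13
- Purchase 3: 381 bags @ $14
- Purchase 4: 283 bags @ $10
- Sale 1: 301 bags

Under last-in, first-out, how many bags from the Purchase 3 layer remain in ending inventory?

Sale 1 (301) [LIFO — newest first]: 283 @ $10 + 18 @ $14 = $3,082
Ending inventory: 183 @ $14 + 68 @ $13 + 363 @ $14 = $8,528

363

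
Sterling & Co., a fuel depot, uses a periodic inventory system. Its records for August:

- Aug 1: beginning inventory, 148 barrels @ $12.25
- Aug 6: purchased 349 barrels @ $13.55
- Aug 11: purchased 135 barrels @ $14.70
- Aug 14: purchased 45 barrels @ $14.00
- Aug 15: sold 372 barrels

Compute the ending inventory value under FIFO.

Ending inventory = $4,308.25

Aug 15, 372 sold [FIFO — oldest first]: 148 @ $12.25 + 224 @ $13.55 = $4,848.20
Ending inventory: 125 @ $13.55 + 135 @ $14.70 + 45 @ $14.00 = $4,308.25
Check: goods available $9,156.45 = COGS $4,848.20 + ending $4,308.25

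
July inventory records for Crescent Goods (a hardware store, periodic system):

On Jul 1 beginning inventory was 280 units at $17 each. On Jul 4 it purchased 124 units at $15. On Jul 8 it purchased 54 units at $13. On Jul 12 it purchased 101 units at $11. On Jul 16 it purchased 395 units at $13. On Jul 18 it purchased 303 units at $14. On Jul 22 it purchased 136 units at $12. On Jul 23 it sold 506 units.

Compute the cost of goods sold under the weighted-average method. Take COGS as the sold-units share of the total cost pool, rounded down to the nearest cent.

COGS = $7,062.20

Jul 23, sell 506: 506/1393 × $19,442.00 → $7,062.20
Ending inventory (cost pool remaining) = $12,379.80
Check: goods available $19,442.00 = COGS $7,062.20 + ending $12,379.80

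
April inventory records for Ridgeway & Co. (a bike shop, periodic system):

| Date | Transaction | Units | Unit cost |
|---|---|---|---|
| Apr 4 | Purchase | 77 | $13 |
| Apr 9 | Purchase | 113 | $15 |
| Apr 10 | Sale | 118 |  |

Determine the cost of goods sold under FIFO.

COGS = $1,616

Apr 10, 118 sold [FIFO — oldest first]: 77 @ $13 + 41 @ $15 = $1,616
Ending inventory: 72 @ $15 = $1,080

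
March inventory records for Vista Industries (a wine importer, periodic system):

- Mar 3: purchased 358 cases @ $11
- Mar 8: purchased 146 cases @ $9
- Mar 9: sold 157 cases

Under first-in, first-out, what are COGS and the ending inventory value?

Mar 9, 157 sold [FIFO — oldest first]: 157 @ $11 = $1,727
Ending inventory: 201 @ $11 + 146 @ $9 = $3,525

COGS = $1,727; ending inventory = $3,525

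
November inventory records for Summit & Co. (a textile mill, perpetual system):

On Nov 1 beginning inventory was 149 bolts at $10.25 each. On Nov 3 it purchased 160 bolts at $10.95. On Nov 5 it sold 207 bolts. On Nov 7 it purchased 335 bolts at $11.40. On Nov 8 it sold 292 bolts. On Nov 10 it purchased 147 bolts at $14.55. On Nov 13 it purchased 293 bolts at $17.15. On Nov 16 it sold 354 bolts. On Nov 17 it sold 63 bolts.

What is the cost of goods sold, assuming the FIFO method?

COGS = $11,380.85

Nov 5, 207 sold [FIFO — oldest first]: 149 @ $10.25 + 58 @ $10.95 = $2,162.35
Nov 8, 292 sold [FIFO — oldest first]: 102 @ $10.95 + 190 @ $11.40 = $3,282.90
Nov 16, 354 sold [FIFO — oldest first]: 145 @ $11.40 + 147 @ $14.55 + 62 @ $17.15 = $4,855.15
Nov 17, 63 sold [FIFO — oldest first]: 63 @ $17.15 = $1,080.45
Total COGS = $2,162.35 + $3,282.90 + $4,855.15 + $1,080.45 = $11,380.85
Ending inventory: 168 @ $17.15 = $2,881.20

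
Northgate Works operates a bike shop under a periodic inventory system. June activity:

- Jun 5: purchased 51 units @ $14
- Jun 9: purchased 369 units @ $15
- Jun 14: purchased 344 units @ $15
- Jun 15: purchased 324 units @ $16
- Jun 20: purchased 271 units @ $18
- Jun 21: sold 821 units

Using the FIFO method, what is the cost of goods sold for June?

COGS = $12,321

Jun 21, 821 sold [FIFO — oldest first]: 51 @ $14 + 369 @ $15 + 344 @ $15 + 57 @ $16 = $12,321
Ending inventory: 267 @ $16 + 271 @ $18 = $9,150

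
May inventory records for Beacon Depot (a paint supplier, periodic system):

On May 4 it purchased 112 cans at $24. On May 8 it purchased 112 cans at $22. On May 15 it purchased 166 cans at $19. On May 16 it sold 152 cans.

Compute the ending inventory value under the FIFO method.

May 16, 152 sold [FIFO — oldest first]: 112 @ $24 + 40 @ $22 = $3,568
Ending inventory: 72 @ $22 + 166 @ $19 = $4,738

Ending inventory = $4,738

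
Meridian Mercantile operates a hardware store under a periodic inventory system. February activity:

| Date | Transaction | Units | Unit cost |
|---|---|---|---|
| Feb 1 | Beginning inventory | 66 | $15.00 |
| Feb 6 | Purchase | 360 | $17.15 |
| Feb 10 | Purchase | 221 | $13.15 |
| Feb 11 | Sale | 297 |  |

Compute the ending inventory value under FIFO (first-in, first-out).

Ending inventory = $5,118.50

Feb 11, 297 sold [FIFO — oldest first]: 66 @ $15.00 + 231 @ $17.15 = $4,951.65
Ending inventory: 129 @ $17.15 + 221 @ $13.15 = $5,118.50
Check: goods available $10,070.15 = COGS $4,951.65 + ending $5,118.50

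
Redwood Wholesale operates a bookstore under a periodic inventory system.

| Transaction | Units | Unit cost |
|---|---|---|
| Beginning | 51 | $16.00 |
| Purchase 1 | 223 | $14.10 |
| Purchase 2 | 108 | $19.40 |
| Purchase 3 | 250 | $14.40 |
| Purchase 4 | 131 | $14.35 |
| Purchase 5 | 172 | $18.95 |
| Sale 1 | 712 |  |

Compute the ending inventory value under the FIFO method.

Ending inventory = $3,991.25

Sale 1 (712) [FIFO — oldest first]: 51 @ $16.00 + 223 @ $14.10 + 108 @ $19.40 + 250 @ $14.40 + 80 @ $14.35 = $10,803.50
Ending inventory: 51 @ $14.35 + 172 @ $18.95 = $3,991.25
Check: goods available $14,794.75 = COGS $10,803.50 + ending $3,991.25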